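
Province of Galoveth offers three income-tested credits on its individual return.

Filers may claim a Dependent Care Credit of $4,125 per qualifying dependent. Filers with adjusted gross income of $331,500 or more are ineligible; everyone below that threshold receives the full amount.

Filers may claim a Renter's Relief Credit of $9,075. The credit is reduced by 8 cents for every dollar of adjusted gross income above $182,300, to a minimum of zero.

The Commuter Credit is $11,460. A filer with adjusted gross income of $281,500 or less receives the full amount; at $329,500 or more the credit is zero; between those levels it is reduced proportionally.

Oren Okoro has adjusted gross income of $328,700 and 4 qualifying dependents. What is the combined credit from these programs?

Dependent Care Credit: base = 4 × $4,125 = $16,500. $328,700 is below the $331,500 cutoff, so the full $16,500 applies.
Renter's Relief Credit: 8% of the $146,400 excess over $182,300 is $11,712 ≥ base, so the credit is $0.
Commuter Credit: $328,700 is $47,200 into a $48,000 phase-out range, leaving 800/48,000 of the credit: $11,460 × 800/48,000 = $191.
Total: $16,500 + $0 + $191 = $16,691.

$16,691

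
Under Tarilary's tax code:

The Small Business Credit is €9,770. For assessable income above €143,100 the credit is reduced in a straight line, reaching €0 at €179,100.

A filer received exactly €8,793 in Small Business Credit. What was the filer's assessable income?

€8,793 is 8,793/9,770 of the full €9,770, so 977/9,770 of the €36,000 range has been used: income = €143,100 + €36,000 × 977/9,770 = €146,700.

€146,700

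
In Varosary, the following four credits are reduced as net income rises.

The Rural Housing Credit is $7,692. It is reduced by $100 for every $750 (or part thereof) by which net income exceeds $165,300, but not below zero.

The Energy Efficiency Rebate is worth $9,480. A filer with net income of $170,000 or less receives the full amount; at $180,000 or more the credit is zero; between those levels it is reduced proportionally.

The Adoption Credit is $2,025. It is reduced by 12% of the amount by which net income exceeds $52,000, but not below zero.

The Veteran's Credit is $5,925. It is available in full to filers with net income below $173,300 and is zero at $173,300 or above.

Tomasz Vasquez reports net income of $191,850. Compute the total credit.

Rural Housing Credit: income exceeds $165,300 by $26,550, which is 36 full-or-partial $750 increments; reduction = 36 × $100 = $3,600, leaving $4,092.
Energy Efficiency Rebate: $191,850 is at or above $180,000, so the credit is $0.
Adoption Credit: 12% of the $139,850 excess over $52,000 is $16,782 ≥ base, so the credit is $0.
Veteran's Credit: $191,850 meets or exceeds the $173,300 cutoff, so the credit is $0.
Total: $4,092 + $0 + $0 + $0 = $4,092.

$4,092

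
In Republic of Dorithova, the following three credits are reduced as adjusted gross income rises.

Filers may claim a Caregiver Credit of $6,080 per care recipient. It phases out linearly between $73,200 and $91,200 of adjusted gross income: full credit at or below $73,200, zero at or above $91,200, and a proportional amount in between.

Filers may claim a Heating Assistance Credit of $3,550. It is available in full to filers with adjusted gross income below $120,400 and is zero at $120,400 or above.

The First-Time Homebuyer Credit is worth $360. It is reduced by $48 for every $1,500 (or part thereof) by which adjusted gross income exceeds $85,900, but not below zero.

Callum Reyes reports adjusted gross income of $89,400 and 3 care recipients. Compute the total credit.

$5,590

Caregiver Credit: base = 3 × $6,080 = $18,240. $89,400 is $16,200 into a $18,000 phase-out range, leaving 1,800/18,000 of the credit: $18,240 × 1,800/18,000 = $1,824.
Heating Assistance Credit: $89,400 is below the $120,400 cutoff, so the full $3,550 applies.
First-Time Homebuyer Credit: income exceeds $85,900 by $3,500, which is 3 full-or-partial $1,500 increments; reduction = 3 × $48 = $144, leaving $216.
Total: $1,824 + $3,550 + $216 = $5,590.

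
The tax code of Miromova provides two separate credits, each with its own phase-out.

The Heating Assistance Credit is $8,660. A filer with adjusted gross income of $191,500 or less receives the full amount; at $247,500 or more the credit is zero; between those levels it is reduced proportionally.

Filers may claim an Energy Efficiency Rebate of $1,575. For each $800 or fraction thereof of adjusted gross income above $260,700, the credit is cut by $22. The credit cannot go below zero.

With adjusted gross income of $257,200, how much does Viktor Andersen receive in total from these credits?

$1,575

Heating Assistance Credit: $257,200 is at or above $247,500, so the credit is $0.
Energy Efficiency Rebate: $257,200 is at or below the $260,700 threshold, so the full $1,575 applies.
Total: $0 + $1,575 = $1,575.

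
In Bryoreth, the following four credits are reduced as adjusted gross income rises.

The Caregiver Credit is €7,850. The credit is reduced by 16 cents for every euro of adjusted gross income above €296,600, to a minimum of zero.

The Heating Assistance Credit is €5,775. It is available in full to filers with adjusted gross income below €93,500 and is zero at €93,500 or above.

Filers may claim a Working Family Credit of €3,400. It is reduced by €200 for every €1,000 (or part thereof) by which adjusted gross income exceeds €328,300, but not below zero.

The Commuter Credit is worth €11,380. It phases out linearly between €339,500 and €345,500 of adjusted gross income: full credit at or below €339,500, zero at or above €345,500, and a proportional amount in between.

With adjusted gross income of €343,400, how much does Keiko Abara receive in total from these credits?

€4,545

Caregiver Credit: 16% of the €46,800 excess over €296,600 is €7,488; credit = €7,850 − €7,488 = €362.
Heating Assistance Credit: €343,400 meets or exceeds the €93,500 cutoff, so the credit is €0.
Working Family Credit: income exceeds €328,300 by €15,100, which is 16 full-or-partial €1,000 increments; reduction = 16 × €200 = €3,200, leaving €200.
Commuter Credit: €343,400 is €3,900 into a €6,000 phase-out range, leaving 2,100/6,000 of the credit: €11,380 × 2,100/6,000 = €3,983.
Total: €362 + €0 + €200 + €3,983 = €4,545.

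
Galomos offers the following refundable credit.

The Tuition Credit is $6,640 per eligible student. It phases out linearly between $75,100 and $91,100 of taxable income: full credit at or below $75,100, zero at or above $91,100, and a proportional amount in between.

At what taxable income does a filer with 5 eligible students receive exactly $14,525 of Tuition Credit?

$84,100

Full credit = 5 × $6,640 = $33,200.
$14,525 is 14,525/33,200 of the full $33,200, so 18,675/33,200 of the $16,000 range has been used: income = $75,100 + $16,000 × 18,675/33,200 = $84,100.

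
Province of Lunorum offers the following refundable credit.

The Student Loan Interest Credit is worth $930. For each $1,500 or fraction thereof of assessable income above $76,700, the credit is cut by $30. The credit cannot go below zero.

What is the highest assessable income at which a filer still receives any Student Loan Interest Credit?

After 30 increments the reduction is 30 × $30 = $900, leaving $30; one more increment wipes it out. Increment 30 ends at excess 30 × $1,500 = $45,000, so the highest qualifying income is $76,700 + $45,000 = $121,700.

$121,700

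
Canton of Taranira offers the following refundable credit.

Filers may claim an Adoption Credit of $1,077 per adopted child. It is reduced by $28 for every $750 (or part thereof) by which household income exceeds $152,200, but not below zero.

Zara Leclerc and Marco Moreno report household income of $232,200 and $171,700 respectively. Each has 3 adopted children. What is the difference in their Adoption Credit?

$2,268

Zara ($232,200): Adoption Credit: base = 3 × $1,077 = $3,231. income exceeds $152,200 by $80,000, which is 107 full-or-partial $750 increments; reduction = 107 × $28 = $2,996, leaving $235.
Marco ($171,700): Adoption Credit: base = 3 × $1,077 = $3,231. income exceeds $152,200 by $19,500, which is 26 full-or-partial $750 increments; reduction = 26 × $28 = $728, leaving $2,503.
Difference: |$235 − $2,503| = $2,268.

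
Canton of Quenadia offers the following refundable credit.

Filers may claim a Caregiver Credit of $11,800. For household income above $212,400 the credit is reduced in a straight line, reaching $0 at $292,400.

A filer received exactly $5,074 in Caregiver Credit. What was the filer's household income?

$258,000

$5,074 is 5,074/11,800 of the full $11,800, so 6,726/11,800 of the $80,000 range has been used: income = $212,400 + $80,000 × 6,726/11,800 = $258,000.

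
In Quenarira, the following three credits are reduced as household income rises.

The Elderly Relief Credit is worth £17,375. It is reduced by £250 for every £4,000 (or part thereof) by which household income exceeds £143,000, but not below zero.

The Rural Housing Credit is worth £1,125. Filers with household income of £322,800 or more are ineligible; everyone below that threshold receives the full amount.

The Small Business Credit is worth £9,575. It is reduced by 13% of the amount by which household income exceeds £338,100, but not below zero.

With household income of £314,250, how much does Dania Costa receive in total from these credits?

Elderly Relief Credit: income exceeds £143,000 by £171,250, which is 43 full-or-partial £4,000 increments; reduction = 43 × £250 = £10,750, leaving £6,625.
Rural Housing Credit: £314,250 is below the £322,800 cutoff, so the full £1,125 applies.
Small Business Credit: £314,250 is at or below the £338,100 threshold, so the full £9,575 applies.
Total: £6,625 + £1,125 + £9,575 = £17,325.

£17,325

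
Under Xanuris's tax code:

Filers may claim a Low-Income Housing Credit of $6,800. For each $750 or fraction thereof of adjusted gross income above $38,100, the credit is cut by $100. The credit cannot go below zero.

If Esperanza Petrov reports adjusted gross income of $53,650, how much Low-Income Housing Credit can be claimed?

$4,700

Low-Income Housing Credit: income exceeds $38,100 by $15,550, which is 21 full-or-partial $750 increments; reduction = 21 × $100 = $2,100, leaving $4,700.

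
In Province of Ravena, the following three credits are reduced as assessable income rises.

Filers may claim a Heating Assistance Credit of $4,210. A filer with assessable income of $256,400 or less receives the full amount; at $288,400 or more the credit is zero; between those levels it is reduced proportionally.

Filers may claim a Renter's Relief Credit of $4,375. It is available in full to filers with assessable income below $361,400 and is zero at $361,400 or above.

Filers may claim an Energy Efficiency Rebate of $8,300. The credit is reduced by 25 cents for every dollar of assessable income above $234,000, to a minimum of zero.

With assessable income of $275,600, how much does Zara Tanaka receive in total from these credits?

Heating Assistance Credit: $275,600 is $19,200 into a $32,000 phase-out range, leaving 12,800/32,000 of the credit: $4,210 × 12,800/32,000 = $1,684.
Renter's Relief Credit: $275,600 is below the $361,400 cutoff, so the full $4,375 applies.
Energy Efficiency Rebate: 25% of the $41,600 excess over $234,000 is $10,400 ≥ base, so the credit is $0.
Total: $1,684 + $4,375 + $0 = $6,059.

$6,059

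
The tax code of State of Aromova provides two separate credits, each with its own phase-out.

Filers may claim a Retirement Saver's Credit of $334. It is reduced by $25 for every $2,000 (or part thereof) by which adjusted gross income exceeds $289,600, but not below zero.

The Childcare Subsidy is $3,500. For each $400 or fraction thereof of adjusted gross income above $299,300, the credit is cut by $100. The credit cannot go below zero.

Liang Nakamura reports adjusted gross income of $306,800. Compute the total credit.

$1,709

Retirement Saver's Credit: income exceeds $289,600 by $17,200, which is 9 full-or-partial $2,000 increments; reduction = 9 × $25 = $225, leaving $109.
Childcare Subsidy: income exceeds $299,300 by $7,500, which is 19 full-or-partial $400 increments; reduction = 19 × $100 = $1,900, leaving $1,600.
Total: $109 + $1,600 = $1,709.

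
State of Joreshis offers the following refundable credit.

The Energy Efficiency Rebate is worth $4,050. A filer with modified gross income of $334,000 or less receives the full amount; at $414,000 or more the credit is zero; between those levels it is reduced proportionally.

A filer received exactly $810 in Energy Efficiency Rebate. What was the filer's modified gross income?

$810 is 810/4,050 of the full $4,050, so 3,240/4,050 of the $80,000 range has been used: income = $334,000 + $80,000 × 3,240/4,050 = $398,000.

$398,000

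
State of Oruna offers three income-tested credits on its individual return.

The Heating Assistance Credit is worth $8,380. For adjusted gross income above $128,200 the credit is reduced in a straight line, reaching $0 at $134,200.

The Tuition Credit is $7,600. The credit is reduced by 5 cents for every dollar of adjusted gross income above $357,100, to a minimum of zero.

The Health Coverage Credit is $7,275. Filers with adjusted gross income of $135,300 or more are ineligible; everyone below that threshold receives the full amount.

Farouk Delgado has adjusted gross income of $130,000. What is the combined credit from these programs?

$20,741

Heating Assistance Credit: $130,000 is $1,800 into a $6,000 phase-out range, leaving 4,200/6,000 of the credit: $8,380 × 4,200/6,000 = $5,866.
Tuition Credit: $130,000 is at or below the $357,100 threshold, so the full $7,600 applies.
Health Coverage Credit: $130,000 is below the $135,300 cutoff, so the full $7,275 applies.
Total: $5,866 + $7,600 + $7,275 = $20,741.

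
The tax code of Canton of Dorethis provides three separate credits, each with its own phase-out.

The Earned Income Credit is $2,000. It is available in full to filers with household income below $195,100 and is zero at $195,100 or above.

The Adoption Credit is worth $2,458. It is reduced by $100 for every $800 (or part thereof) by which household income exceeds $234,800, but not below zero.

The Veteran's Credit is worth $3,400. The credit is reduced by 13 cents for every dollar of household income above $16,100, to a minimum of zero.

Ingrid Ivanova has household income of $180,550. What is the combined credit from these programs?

Earned Income Credit: $180,550 is below the $195,100 cutoff, so the full $2,000 applies.
Adoption Credit: $180,550 is at or below the $234,800 threshold, so the full $2,458 applies.
Veteran's Credit: 13% of the $164,450 excess over $16,100 is $21,378.50 ≥ base, so the credit is $0.
Total: $2,000 + $2,458 + $0 = $4,458.

$4,458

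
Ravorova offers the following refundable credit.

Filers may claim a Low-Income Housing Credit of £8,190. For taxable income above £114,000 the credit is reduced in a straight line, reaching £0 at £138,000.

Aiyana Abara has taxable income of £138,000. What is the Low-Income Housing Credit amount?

£0

Low-Income Housing Credit: £138,000 is at or above £138,000, so the credit is £0.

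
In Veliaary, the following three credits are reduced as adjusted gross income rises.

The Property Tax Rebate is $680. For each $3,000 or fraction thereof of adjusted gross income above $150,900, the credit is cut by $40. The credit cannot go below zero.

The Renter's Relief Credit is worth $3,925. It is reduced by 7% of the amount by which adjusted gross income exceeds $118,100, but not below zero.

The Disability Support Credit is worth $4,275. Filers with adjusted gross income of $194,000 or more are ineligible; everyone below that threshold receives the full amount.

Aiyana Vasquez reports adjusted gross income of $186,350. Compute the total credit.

$4,475

Property Tax Rebate: income exceeds $150,900 by $35,450, which is 12 full-or-partial $3,000 increments; reduction = 12 × $40 = $480, leaving $200.
Renter's Relief Credit: 7% of the $68,250 excess over $118,100 is $4,777.50 ≥ base, so the credit is $0.
Disability Support Credit: $186,350 is below the $194,000 cutoff, so the full $4,275 applies.
Total: $200 + $0 + $4,275 = $4,475.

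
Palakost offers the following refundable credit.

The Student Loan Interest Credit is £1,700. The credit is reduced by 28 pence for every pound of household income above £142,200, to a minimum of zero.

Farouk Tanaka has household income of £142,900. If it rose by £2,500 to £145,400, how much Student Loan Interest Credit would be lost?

£700

At £142,900 — 28% of the £700 excess over £142,200 is £196; credit = £1,700 − £196 = £1,504.
At £145,400 — 28% of the £3,200 excess over £142,200 is £896; credit = £1,700 − £896 = £804.
Lost: £1,504 − £804 = £700.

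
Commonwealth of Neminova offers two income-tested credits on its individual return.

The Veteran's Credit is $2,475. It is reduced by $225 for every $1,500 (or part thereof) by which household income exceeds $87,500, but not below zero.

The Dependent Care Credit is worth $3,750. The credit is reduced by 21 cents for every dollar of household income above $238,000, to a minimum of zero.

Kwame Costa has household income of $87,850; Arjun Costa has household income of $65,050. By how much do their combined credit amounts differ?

Kwame ($87,850): Veteran's Credit: income exceeds $87,500 by $350, which is 1 full-or-partial $1,500 increment; reduction = 1 × $225 = $225, leaving $2,250. Dependent Care Credit: $87,850 is at or below the $238,000 threshold, so the full $3,750 applies. total $2,250 + $3,750 = $6,000
Arjun ($65,050): Veteran's Credit: $65,050 is at or below the $87,500 threshold, so the full $2,475 applies. Dependent Care Credit: $65,050 is at or below the $238,000 threshold, so the full $3,750 applies. total $2,475 + $3,750 = $6,225
Difference: |$6,000 − $6,225| = $225.

$225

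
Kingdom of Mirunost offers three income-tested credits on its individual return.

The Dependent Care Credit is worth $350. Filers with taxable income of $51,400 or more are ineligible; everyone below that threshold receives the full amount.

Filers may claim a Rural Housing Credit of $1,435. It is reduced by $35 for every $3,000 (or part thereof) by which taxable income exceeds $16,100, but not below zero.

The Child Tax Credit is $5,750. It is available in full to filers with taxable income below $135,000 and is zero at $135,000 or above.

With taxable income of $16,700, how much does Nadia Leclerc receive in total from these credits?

Dependent Care Credit: $16,700 is below the $51,400 cutoff, so the full $350 applies.
Rural Housing Credit: income exceeds $16,100 by $600, which is 1 full-or-partial $3,000 increment; reduction = 1 × $35 = $35, leaving $1,400.
Child Tax Credit: $16,700 is below the $135,000 cutoff, so the full $5,750 applies.
Total: $350 + $1,400 + $5,750 = $7,500.

$7,500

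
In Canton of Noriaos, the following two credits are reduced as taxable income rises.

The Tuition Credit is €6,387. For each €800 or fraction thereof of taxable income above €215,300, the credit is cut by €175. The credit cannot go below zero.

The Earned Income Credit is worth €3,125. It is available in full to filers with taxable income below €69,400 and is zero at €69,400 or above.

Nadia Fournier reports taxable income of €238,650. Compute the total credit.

€1,137

Tuition Credit: income exceeds €215,300 by €23,350, which is 30 full-or-partial €800 increments; reduction = 30 × €175 = €5,250, leaving €1,137.
Earned Income Credit: €238,650 meets or exceeds the €69,400 cutoff, so the credit is €0.
Total: €1,137 + €0 = €1,137.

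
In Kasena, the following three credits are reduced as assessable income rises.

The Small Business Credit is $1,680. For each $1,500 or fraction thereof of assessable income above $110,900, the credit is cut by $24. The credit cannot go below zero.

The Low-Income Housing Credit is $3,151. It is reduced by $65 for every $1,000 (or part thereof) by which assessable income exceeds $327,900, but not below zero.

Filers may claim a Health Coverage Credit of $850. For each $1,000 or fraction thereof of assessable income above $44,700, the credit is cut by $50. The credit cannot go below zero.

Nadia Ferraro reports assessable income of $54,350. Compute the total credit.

Small Business Credit: $54,350 is at or below the $110,900 threshold, so the full $1,680 applies.
Low-Income Housing Credit: $54,350 is at or below the $327,900 threshold, so the full $3,151 applies.
Health Coverage Credit: income exceeds $44,700 by $9,650, which is 10 full-or-partial $1,000 increments; reduction = 10 × $50 = $500, leaving $350.
Total: $1,680 + $3,151 + $350 = $5,181.

$5,181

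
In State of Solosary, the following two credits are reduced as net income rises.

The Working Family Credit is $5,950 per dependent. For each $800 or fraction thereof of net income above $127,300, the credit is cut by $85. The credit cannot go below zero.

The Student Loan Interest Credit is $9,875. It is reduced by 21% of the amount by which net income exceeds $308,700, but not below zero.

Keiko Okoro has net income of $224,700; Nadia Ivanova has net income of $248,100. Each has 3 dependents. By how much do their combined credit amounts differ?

Keiko ($224,700): Working Family Credit: base = 3 × $5,950 = $17,850. income exceeds $127,300 by $97,400, which is 122 full-or-partial $800 increments; reduction = 122 × $85 = $10,370, leaving $7,480. Student Loan Interest Credit: $224,700 is at or below the $308,700 threshold, so the full $9,875 applies. total $7,480 + $9,875 = $17,355
Nadia ($248,100): Working Family Credit: base = 3 × $5,950 = $17,850. income exceeds $127,300 by $120,800, which is 151 full-or-partial $800 increments; reduction = 151 × $85 = $12,835, leaving $5,015. Student Loan Interest Credit: $248,100 is at or below the $308,700 threshold, so the full $9,875 applies. total $5,015 + $9,875 = $14,890
Difference: |$17,355 − $14,890| = $2,465.

$2,465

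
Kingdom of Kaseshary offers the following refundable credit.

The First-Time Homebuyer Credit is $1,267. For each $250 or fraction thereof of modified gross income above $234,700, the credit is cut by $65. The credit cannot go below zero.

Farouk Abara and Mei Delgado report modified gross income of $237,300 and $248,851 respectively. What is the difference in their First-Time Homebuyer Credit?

$552

Farouk ($237,300): First-Time Homebuyer Credit: income exceeds $234,700 by $2,600, which is 11 full-or-partial $250 increments; reduction = 11 × $65 = $715, leaving $552.
Mei ($248,851): First-Time Homebuyer Credit: income exceeds $234,700 by $14,151 → 57 increments × $65 = $3,705 ≥ base, so the credit is $0.
Difference: |$552 − $0| = $552.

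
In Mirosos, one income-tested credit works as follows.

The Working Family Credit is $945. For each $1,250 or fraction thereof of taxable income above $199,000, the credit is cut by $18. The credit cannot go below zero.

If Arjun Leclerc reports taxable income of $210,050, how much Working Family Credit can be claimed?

$783

Working Family Credit: income exceeds $199,000 by $11,050, which is 9 full-or-partial $1,250 increments; reduction = 9 × $18 = $162, leaving $783.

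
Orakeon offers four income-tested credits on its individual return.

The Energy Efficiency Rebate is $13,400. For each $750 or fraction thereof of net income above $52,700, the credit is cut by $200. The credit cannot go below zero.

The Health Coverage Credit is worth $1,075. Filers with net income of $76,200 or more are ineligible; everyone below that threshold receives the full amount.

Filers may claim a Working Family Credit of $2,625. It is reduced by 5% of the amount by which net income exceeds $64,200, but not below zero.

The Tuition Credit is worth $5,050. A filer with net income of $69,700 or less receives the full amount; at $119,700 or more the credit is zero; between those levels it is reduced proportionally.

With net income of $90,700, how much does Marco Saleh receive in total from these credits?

$7,429

Energy Efficiency Rebate: income exceeds $52,700 by $38,000, which is 51 full-or-partial $750 increments; reduction = 51 × $200 = $10,200, leaving $3,200.
Health Coverage Credit: $90,700 meets or exceeds the $76,200 cutoff, so the credit is $0.
Working Family Credit: 5% of the $26,500 excess over $64,200 is $1,325; credit = $2,625 − $1,325 = $1,300.
Tuition Credit: $90,700 is $21,000 into a $50,000 phase-out range, leaving 29,000/50,000 of the credit: $5,050 × 29,000/50,000 = $2,929.
Total: $3,200 + $0 + $1,300 + $2,929 = $7,429.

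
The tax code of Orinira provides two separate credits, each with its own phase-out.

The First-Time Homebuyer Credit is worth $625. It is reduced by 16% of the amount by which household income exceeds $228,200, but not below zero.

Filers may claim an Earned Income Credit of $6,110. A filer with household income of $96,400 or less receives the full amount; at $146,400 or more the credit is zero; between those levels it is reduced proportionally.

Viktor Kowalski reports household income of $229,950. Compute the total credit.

$345

First-Time Homebuyer Credit: 16% of the $1,750 excess over $228,200 is $280; credit = $625 − $280 = $345.
Earned Income Credit: $229,950 is at or above $146,400, so the credit is $0.
Total: $345 + $0 = $345.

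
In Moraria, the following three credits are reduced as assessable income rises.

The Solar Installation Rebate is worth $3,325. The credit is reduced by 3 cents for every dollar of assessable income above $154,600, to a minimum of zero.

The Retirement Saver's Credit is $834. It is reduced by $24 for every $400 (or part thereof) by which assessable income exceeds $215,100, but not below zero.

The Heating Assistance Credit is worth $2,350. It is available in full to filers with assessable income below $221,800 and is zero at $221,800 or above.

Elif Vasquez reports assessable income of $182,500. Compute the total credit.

$5,672

Solar Installation Rebate: 3% of the $27,900 excess over $154,600 is $837; credit = $3,325 − $837 = $2,488.
Retirement Saver's Credit: $182,500 is at or below the $215,100 threshold, so the full $834 applies.
Heating Assistance Credit: $182,500 is below the $221,800 cutoff, so the full $2,350 applies.
Total: $2,488 + $834 + $2,350 = $5,672.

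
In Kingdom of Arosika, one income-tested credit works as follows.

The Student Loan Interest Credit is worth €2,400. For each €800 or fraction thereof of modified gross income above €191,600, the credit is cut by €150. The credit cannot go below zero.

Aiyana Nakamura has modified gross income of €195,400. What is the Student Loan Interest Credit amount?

Student Loan Interest Credit: income exceeds €191,600 by €3,800, which is 5 full-or-partial €800 increments; reduction = 5 × €150 = €750, leaving €1,650.

€1,650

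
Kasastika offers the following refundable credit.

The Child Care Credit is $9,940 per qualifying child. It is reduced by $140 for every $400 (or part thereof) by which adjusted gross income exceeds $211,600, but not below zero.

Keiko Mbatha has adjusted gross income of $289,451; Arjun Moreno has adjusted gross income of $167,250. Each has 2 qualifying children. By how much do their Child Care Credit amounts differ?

Keiko ($289,451): Child Care Credit: base = 2 × $9,940 = $19,880. income exceeds $211,600 by $77,851 → 195 increments × $140 = $27,300 ≥ base, so the credit is $0.
Arjun ($167,250): Child Care Credit: base = 2 × $9,940 = $19,880. $167,250 is at or below the $211,600 threshold, so the full $19,880 applies.
Difference: |$0 − $19,880| = $19,880.

$19,880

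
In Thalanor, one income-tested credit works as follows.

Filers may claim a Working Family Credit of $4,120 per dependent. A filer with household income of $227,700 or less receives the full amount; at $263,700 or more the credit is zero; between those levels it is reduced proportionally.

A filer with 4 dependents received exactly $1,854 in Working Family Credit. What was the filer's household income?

Full credit = 4 × $4,120 = $16,480.
$1,854 is 1,854/16,480 of the full $16,480, so 14,626/16,480 of the $36,000 range has been used: income = $227,700 + $36,000 × 14,626/16,480 = $259,650.

$259,650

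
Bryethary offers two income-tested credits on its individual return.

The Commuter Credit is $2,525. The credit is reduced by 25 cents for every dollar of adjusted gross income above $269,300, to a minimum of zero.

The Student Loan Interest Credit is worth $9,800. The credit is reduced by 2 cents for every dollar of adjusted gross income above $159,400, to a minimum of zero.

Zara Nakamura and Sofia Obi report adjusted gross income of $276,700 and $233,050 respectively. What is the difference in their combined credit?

$2,723

Zara ($276,700): Commuter Credit: 25% of the $7,400 excess over $269,300 is $1,850; credit = $2,525 − $1,850 = $675. Student Loan Interest Credit: 2% of the $117,300 excess over $159,400 is $2,346; credit = $9,800 − $2,346 = $7,454. total $675 + $7,454 = $8,129
Sofia ($233,050): Commuter Credit: $233,050 is at or below the $269,300 threshold, so the full $2,525 applies. Student Loan Interest Credit: 2% of the $73,650 excess over $159,400 is $1,473; credit = $9,800 − $1,473 = $8,327. total $2,525 + $8,327 = $10,852
Difference: |$8,129 − $10,852| = $2,723.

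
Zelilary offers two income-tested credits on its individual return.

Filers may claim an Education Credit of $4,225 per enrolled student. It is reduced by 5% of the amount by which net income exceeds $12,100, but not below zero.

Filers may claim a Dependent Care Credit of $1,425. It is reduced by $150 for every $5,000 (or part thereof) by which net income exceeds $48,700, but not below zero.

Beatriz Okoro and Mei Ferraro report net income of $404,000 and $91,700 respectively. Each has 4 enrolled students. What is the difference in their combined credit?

Beatriz ($404,000): Education Credit: base = 4 × $4,225 = $16,900. 5% of the $391,900 excess over $12,100 is $19,595 ≥ base, so the credit is $0. Dependent Care Credit: income exceeds $48,700 by $355,300 → 72 increments × $150 = $10,800 ≥ base, so the credit is $0. total $0 + $0 = $0
Mei ($91,700): Education Credit: base = 4 × $4,225 = $16,900. 5% of the $79,600 excess over $12,100 is $3,980; credit = $16,900 − $3,980 = $12,920. Dependent Care Credit: income exceeds $48,700 by $43,000, which is 9 full-or-partial $5,000 increments; reduction = 9 × $150 = $1,350, leaving $75. total $12,920 + $75 = $12,995
Difference: |$0 − $12,995| = $12,995.

$12,995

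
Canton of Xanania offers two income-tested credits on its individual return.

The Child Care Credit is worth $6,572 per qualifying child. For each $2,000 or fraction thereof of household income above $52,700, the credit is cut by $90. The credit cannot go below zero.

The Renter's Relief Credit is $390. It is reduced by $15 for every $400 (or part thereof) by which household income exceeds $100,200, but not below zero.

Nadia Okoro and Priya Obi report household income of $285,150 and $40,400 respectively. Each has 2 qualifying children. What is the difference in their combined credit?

Nadia ($285,150): Child Care Credit: base = 2 × $6,572 = $13,144. income exceeds $52,700 by $232,450, which is 117 full-or-partial $2,000 increments; reduction = 117 × $90 = $10,530, leaving $2,614. Renter's Relief Credit: income exceeds $100,200 by $184,950 → 463 increments × $15 = $6,945 ≥ base, so the credit is $0. total $2,614 + $0 = $2,614
Priya ($40,400): Child Care Credit: base = 2 × $6,572 = $13,144. $40,400 is at or below the $52,700 threshold, so the full $13,144 applies. Renter's Relief Credit: $40,400 is at or below the $100,200 threshold, so the full $390 applies. total $13,144 + $390 = $13,534
Difference: |$2,614 − $13,534| = $10,920.

$10,920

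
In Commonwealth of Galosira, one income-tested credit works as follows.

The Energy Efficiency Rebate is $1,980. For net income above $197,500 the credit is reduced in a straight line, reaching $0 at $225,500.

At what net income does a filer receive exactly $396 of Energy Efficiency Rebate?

$219,900

$396 is 396/1,980 of the full $1,980, so 1,584/1,980 of the $28,000 range has been used: income = $197,500 + $28,000 × 1,584/1,980 = $219,900.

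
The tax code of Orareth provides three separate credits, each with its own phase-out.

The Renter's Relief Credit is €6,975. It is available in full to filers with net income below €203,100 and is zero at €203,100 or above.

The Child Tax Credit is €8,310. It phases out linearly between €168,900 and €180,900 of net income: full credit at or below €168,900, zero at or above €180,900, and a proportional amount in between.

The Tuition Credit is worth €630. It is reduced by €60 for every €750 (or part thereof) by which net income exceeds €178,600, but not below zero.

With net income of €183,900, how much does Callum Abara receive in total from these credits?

€7,125

Renter's Relief Credit: €183,900 is below the €203,100 cutoff, so the full €6,975 applies.
Child Tax Credit: €183,900 is at or above €180,900, so the credit is €0.
Tuition Credit: income exceeds €178,600 by €5,300, which is 8 full-or-partial €750 increments; reduction = 8 × €60 = €480, leaving €150.
Total: €6,975 + €0 + €150 = €7,125.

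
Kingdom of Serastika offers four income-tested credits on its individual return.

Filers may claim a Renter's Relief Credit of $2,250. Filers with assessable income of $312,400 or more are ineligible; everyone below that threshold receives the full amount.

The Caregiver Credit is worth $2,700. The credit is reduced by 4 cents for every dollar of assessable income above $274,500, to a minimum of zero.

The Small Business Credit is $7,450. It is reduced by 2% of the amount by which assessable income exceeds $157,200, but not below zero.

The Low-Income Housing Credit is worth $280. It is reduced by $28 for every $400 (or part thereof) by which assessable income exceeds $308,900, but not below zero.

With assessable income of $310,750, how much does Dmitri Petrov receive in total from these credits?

$8,019

Renter's Relief Credit: $310,750 is below the $312,400 cutoff, so the full $2,250 applies.
Caregiver Credit: 4% of the $36,250 excess over $274,500 is $1,450; credit = $2,700 − $1,450 = $1,250.
Small Business Credit: 2% of the $153,550 excess over $157,200 is $3,071; credit = $7,450 − $3,071 = $4,379.
Low-Income Housing Credit: income exceeds $308,900 by $1,850, which is 5 full-or-partial $400 increments; reduction = 5 × $28 = $140, leaving $140.
Total: $2,250 + $1,250 + $4,379 + $140 = $8,019.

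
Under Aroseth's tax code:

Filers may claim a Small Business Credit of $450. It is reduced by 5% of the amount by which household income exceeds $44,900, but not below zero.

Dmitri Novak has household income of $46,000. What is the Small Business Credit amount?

Small Business Credit: 5% of the $1,100 excess over $44,900 is $55; credit = $450 − $55 = $395.

$395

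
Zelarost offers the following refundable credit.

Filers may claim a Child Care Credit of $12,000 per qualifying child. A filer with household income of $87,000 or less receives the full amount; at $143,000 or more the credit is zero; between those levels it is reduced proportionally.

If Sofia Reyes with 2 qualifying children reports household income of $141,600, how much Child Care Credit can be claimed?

$600

Child Care Credit: base = 2 × $12,000 = $24,000. $141,600 is $54,600 into a $56,000 phase-out range, leaving 1,400/56,000 of the credit: $24,000 × 1,400/56,000 = $600.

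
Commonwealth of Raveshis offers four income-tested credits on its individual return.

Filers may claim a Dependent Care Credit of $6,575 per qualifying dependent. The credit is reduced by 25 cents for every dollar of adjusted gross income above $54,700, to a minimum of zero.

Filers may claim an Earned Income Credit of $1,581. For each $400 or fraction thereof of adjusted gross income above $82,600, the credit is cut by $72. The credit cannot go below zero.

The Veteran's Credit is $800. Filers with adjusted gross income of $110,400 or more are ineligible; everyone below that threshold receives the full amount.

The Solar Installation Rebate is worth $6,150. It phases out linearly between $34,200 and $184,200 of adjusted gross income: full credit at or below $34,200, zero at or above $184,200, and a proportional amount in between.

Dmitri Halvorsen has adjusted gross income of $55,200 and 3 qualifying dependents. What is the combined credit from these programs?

Dependent Care Credit: base = 3 × $6,575 = $19,725. 25% of the $500 excess over $54,700 is $125; credit = $19,725 − $125 = $19,600.
Earned Income Credit: $55,200 is at or below the $82,600 threshold, so the full $1,581 applies.
Veteran's Credit: $55,200 is below the $110,400 cutoff, so the full $800 applies.
Solar Installation Rebate: $55,200 is $21,000 into a $150,000 phase-out range, leaving 129,000/150,000 of the credit: $6,150 × 129,000/150,000 = $5,289.
Total: $19,600 + $1,581 + $800 + $5,289 = $27,270.

$27,270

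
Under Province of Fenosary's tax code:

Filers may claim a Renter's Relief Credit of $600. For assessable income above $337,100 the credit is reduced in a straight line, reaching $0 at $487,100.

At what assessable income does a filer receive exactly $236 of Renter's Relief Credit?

$236 is 236/600 of the full $600, so 364/600 of the $150,000 range has been used: income = $337,100 + $150,000 × 364/600 = $428,100.

$428,100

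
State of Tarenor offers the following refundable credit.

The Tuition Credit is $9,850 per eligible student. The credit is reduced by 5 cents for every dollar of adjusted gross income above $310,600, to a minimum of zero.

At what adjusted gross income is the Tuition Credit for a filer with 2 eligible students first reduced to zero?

$704,600

Full credit = 2 × $9,850 = $19,700.
The credit falls by 5% of each dollar above $310,600, so it reaches zero when the excess is $19,700 / 5% = $394,000: income = $310,600 + $394,000 = $704,600.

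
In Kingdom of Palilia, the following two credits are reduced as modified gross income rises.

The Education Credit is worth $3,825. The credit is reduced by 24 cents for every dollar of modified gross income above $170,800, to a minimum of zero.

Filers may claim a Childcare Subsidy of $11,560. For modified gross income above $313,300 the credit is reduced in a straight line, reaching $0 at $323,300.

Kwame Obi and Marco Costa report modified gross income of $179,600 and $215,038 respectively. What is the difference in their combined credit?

$1,713

Kwame ($179,600): Education Credit: 24% of the $8,800 excess over $170,800 is $2,112; credit = $3,825 − $2,112 = $1,713. Childcare Subsidy: $179,600 is at or below the $313,300 threshold, so the full $11,560 applies. total $1,713 + $11,560 = $13,273
Marco ($215,038): Education Credit: 24% of the $44,238 excess over $170,800 is $10,617.12 ≥ base, so the credit is $0. Childcare Subsidy: $215,038 is at or below the $313,300 threshold, so the full $11,560 applies. total $0 + $11,560 = $11,560
Difference: |$13,273 − $11,560| = $1,713.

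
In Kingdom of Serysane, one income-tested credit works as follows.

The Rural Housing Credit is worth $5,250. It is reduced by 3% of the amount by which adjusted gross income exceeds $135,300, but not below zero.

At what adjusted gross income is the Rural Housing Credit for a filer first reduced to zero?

$310,300

The credit falls by 3% of each dollar above $135,300, so it reaches zero when the excess is $5,250 / 3% = $175,000: income = $135,300 + $175,000 = $310,300.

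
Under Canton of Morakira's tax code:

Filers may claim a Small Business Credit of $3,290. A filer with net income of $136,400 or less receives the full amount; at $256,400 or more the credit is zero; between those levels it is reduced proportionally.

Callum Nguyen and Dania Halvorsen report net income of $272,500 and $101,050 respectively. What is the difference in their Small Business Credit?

Callum ($272,500): Small Business Credit: $272,500 is at or above $256,400, so the credit is $0.
Dania ($101,050): Small Business Credit: $101,050 is at or below the $136,400 threshold, so the full $3,290 applies.
Difference: |$0 − $3,290| = $3,290.

$3,290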